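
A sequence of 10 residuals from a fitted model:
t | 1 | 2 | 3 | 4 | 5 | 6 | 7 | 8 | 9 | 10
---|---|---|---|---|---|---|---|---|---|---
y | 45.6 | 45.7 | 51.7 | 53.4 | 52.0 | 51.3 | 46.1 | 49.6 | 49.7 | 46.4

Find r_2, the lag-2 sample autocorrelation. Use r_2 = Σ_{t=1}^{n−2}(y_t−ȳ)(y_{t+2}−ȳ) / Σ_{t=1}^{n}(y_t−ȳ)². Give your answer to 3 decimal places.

Mean ȳ = (45.6 + 45.7 + 51.7 + 53.4 + 52.0 + 51.3 + 46.1 + 49.6 + 49.7 + 46.4)/10 = 49.1500
Numerator Σ_{t=1}^{8}(y_t−ȳ)(y_{t+2}−ȳ) = -17.9500
Denominator Σ(y_t−ȳ)² = 79.1850
r_2 = -17.9500 / 79.1850 = -0.227

-0.227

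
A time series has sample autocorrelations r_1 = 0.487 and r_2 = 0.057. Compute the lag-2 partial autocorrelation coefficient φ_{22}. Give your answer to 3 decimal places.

-0.236

φ_{22} = (r_2 − r_1²) / (1 − r_1²)
r_1² = (0.487)² = 0.237169
Numerator = 0.057 − 0.2372 = -0.1802; denominator = 1 − 0.2372 = 0.7628
φ_{22} = -0.1802 / 0.7628 = -0.236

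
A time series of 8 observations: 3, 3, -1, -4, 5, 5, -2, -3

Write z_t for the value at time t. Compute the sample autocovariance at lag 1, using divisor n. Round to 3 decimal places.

0.742

Mean z̄ = (3 + 3 − 1 − 4 + 5 + 5 − 2 − 3)/8 = 0.7500
Σ_{t=1}^{7}(z_t−z̄)(z_{t+1}−z̄) = 5.9375
γ_1 = 5.9375 / 8 = 0.742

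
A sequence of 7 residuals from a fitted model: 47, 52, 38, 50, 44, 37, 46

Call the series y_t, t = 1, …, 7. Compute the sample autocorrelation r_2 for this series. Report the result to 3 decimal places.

Mean ȳ = (47 + 52 + 38 + 50 + 44 + 37 + 46)/7 = 44.8571
Σ(y_t−ȳ)(y_{t+2}−ȳ) = (-14.6939) + (36.7347) + (5.8776) + (-40.4082) + (-0.9796) = -13.4694
Denominator Σ(y_t−ȳ)² = 192.8571
r_2 = -13.4694 / 192.8571 = -0.070

-0.070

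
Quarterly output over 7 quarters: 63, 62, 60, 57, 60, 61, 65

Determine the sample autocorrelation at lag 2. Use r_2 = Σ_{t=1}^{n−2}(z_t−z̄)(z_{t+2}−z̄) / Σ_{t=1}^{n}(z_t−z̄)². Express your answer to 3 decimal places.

Mean z̄ = (63 + 62 + 60 + 57 + 60 + 61 + 65)/7 = 61.1429
Numerator Σ_{t=1}^{5}(z_t−z̄)(z_{t+2}−z̄) = -8.1837
Denominator Σ(z_t−z̄)² = 38.8571
r_2 = -8.1837 / 38.8571 = -0.211

-0.211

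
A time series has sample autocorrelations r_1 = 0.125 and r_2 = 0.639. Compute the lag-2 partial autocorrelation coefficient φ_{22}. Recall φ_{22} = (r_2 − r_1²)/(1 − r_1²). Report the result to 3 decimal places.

φ_{22} = (r_2 − r_1²) / (1 − r_1²)
r_1² = (0.125)² = 0.015625
Numerator = 0.639 − 0.0156 = 0.6234; denominator = 1 − 0.0156 = 0.9844
φ_{22} = 0.6234 / 0.9844 = 0.633

0.633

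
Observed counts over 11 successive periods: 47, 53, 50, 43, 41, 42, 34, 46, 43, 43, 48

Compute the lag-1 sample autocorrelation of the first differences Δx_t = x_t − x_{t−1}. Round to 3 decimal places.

First differences Δx: 6, -3, -7, -2, 1, -8, 12, -3, 0, 5
Mean of differences = 0.1000
Numerator Σ(Δx_t−Δx̄)(Δx_{t+1}−Δx̄) = -124.0100
Denominator Σ(Δx_t−Δx̄)² = 340.9000
r_1(Δx) = -124.0100 / 340.9000 = -0.364

-0.364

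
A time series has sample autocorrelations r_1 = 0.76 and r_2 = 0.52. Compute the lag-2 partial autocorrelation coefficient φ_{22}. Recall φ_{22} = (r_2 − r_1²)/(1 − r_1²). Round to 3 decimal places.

-0.136

φ_{22} = (r_2 − r_1²) / (1 − r_1²)
r_1² = (0.76)² = 0.5776
Numerator = 0.52 − 0.5776 = -0.0576; denominator = 1 − 0.5776 = 0.4224
φ_{22} = -0.0576 / 0.4224 = -0.136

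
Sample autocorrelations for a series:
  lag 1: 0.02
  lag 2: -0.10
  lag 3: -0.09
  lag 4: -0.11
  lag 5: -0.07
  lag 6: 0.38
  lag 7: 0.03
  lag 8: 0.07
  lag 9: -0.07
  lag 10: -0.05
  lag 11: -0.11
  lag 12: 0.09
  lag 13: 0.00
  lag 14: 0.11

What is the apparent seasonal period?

6

The largest autocorrelation is r_6 = 0.38; the remaining lags stay at or below 0.11.
The dominant spike at lag 6 indicates a seasonal period of 6.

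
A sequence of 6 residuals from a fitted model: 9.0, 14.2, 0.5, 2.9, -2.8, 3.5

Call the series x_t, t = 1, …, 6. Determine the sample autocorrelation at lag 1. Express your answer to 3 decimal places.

0.162

Mean x̄ = (9.0 + 14.2 + 0.5 + 2.9 − 2.8 + 3.5)/6 = 4.5500
Σ(x_t−x̄)(x_{t+1}−x̄) = (42.9425) + (-39.0825) + (6.6825) + (12.1275) + (7.7175) = 30.3875
Denominator Σ(x_t−x̄)² = 187.1750
r_1 = 30.3875 / 187.1750 = 0.162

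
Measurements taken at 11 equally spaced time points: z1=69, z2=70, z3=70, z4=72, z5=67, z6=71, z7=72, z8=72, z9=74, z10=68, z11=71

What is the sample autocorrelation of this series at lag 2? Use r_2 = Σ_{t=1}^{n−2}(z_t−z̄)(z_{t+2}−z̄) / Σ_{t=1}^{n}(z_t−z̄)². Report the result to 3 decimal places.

Mean z̄ = (69 + 70 + 70 + 72 + 67 + 71 + 72 + 72 + 74 + 68 + 71)/11 = 70.5455
Numerator Σ_{t=1}^{9}(z_t−z̄)(z_{t+2}−z̄) = 1.0413
Denominator Σ(z_t−z̄)² = 40.7273
r_2 = 1.0413 / 40.7273 = 0.026

0.026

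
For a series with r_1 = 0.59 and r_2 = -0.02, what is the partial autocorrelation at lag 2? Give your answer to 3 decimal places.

φ_{22} = (r_2 − r_1²) / (1 − r_1²)
r_1² = (0.59)² = 0.3481
Numerator = -0.02 − 0.3481 = -0.3681; denominator = 1 − 0.3481 = 0.6519
φ_{22} = -0.3681 / 0.6519 = -0.565

-0.565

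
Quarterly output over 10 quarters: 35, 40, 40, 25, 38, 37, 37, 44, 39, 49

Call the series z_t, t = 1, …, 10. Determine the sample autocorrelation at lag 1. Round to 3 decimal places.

Mean z̄ = (35 + 40 + 40 + 25 + 38 + 37 + 37 + 44 + 39 + 49)/10 = 38.4000
Numerator Σ_{t=1}^{9}(z_t−z̄)(z_{t+1}−z̄) = -14.5600
Denominator Σ(z_t−z̄)² = 344.4000
r_1 = -14.5600 / 344.4000 = -0.042

-0.042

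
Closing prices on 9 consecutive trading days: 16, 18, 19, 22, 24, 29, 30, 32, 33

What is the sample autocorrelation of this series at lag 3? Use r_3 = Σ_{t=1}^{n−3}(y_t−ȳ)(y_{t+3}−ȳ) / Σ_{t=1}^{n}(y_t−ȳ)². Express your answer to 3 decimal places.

0.060

Mean ȳ = (16 + 18 + 19 + 22 + 24 + 29 + 30 + 32 + 33)/9 = 24.7778
Σ(y_t−ȳ)(y_{t+3}−ȳ) = (24.3827) + (5.2716) + (-24.3951) + (-14.5062) + (-5.6173) + (34.7160) = 19.8519
Denominator Σ(y_t−ȳ)² = 329.5556
r_3 = 19.8519 / 329.5556 = 0.060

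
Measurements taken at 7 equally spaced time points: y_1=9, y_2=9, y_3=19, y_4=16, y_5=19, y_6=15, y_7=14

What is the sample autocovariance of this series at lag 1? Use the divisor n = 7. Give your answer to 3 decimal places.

Mean ȳ = (9 + 9 + 19 + 16 + 19 + 15 + 14)/7 = 14.4286
Σ_{t=1}^{6}(y_t−ȳ)(y_{t+1}−ȳ) = 21.3878
γ_1 = 21.3878 / 7 = 3.055

3.055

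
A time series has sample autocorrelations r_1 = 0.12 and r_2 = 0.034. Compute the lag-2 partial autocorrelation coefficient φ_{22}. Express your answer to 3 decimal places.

φ_{22} = (r_2 − r_1²) / (1 − r_1²)
r_1² = (0.12)² = 0.0144
Numerator = 0.034 − 0.0144 = 0.0196; denominator = 1 − 0.0144 = 0.9856
φ_{22} = 0.0196 / 0.9856 = 0.020

0.020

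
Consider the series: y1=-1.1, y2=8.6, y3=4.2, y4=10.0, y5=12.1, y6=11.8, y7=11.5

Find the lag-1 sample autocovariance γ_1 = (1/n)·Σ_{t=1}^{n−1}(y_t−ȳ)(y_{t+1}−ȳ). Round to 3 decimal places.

2.952

Mean ȳ = (-1.1 + 8.6 + 4.2 + 10.0 + 12.1 + 11.8 + 11.5)/7 = 8.1571
Σ_{t=1}^{6}(y_t−ȳ)(y_{t+1}−ȳ) = 20.6624
γ_1 = 20.6624 / 7 = 2.952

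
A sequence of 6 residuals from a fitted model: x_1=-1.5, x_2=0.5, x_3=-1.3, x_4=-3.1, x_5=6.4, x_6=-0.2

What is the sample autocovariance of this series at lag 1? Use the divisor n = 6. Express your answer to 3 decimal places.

Mean x̄ = (-1.5 + 0.5 − 1.3 − 3.1 + 6.4 − 0.2)/6 = 0.1333
Deviations: -1.6333, 0.3667, -1.4333, -3.2333, 6.2667, -0.3333
Σ_{t=1}^{5}(x_t−x̄)(x_{t+1}−x̄) = -18.8411
γ_1 = -18.8411 / 6 = -3.140

-3.140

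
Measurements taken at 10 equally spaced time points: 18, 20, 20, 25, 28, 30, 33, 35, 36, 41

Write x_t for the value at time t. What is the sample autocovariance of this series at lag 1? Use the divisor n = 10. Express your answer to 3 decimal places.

Mean x̄ = (18 + 20 + 20 + 25 + 28 + 30 + 33 + 35 + 36 + 41)/10 = 28.6000
Σ_{t=1}^{9}(x_t−x̄)(x_{t+1}−x̄) = 370.8400
γ_1 = 370.8400 / 10 = 37.084

37.084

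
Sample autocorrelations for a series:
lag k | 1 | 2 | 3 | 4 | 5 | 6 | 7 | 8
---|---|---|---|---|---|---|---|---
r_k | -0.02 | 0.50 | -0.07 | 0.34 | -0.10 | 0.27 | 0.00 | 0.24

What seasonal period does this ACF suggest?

The largest autocorrelation is r_2 = 0.50, with weaker echoes at lags 4 (0.34), 6 (0.27) and 8 (0.24); the remaining lags stay at or below 0.00.
The dominant spike at lag 2 indicates a seasonal period of 2.

2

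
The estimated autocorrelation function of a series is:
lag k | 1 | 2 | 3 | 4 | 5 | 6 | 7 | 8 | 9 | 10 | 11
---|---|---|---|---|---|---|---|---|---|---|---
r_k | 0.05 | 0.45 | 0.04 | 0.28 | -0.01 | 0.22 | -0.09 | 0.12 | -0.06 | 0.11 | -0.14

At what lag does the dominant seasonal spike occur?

2

The largest autocorrelation is r_2 = 0.45, with weaker echoes at lags 4 (0.28) and 6 (0.22); the remaining lags stay at or below 0.12.
The dominant spike at lag 2 indicates a seasonal period of 2.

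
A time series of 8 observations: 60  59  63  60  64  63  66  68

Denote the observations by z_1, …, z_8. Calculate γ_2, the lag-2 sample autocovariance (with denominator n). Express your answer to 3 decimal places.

1.840

Mean z̄ = (60 + 59 + 63 + 60 + 64 + 63 + 66 + 68)/8 = 62.8750
Deviations: -2.8750, -3.8750, 0.1250, -2.8750, 1.1250, 0.1250, 3.1250, 5.1250
Σ_{t=1}^{6}(z_t−z̄)(z_{t+2}−z̄) = 14.7188
γ_2 = 14.7188 / 8 = 1.840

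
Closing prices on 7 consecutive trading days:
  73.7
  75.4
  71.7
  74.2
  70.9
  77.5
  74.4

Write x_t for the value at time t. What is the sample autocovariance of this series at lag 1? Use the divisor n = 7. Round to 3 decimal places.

Mean x̄ = (73.7 + 75.4 + 71.7 + 74.2 + 70.9 + 77.5 + 74.4)/7 = 73.9714
Σ_{t=1}^{6}(x_t−x̄)(x_{t+1}−x̄) = -14.1794
γ_1 = -14.1794 / 7 = -2.026

-2.026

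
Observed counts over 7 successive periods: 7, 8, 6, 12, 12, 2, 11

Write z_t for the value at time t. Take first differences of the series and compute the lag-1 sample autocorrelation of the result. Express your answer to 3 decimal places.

First differences Δz: 1, -2, 6, 0, -10, 9
Mean of differences = 0.6667
Numerator Σ(Δz_t−Δz̄)(Δz_{t+1}−Δz̄) = -100.4444
Denominator Σ(Δz_t−Δz̄)² = 219.3333
r_1(Δz) = -100.4444 / 219.3333 = -0.458

-0.458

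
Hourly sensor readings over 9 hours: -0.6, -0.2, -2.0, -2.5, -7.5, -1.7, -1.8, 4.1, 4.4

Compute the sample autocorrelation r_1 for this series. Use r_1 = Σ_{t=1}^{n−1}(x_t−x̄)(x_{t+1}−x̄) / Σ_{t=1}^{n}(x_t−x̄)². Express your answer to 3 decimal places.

Mean x̄ = (-0.6 − 0.2 − 2.0 − 2.5 − 7.5 − 1.7 − 1.8 + 4.1 + 4.4)/9 = -0.8667
Numerator Σ_{t=1}^{8}(x_t−x̄)(x_{t+1}−x̄) = 39.9356
Denominator Σ(x_t−x̄)² = 102.4400
r_1 = 39.9356 / 102.4400 = 0.390

0.390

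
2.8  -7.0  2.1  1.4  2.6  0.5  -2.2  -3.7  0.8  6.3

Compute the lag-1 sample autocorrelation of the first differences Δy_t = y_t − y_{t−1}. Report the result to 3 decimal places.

First differences Δy: -9.8, 9.1, -0.7, 1.2, -2.1, -2.7, -1.5, 4.5, 5.5
Mean of differences = 0.3889
Numerator Σ(Δy_t−Δȳ)(Δy_{t+1}−Δȳ) = -74.3746
Denominator Σ(Δy_t−Δȳ)² = 243.8689
r_1(Δy) = -74.3746 / 243.8689 = -0.305

-0.305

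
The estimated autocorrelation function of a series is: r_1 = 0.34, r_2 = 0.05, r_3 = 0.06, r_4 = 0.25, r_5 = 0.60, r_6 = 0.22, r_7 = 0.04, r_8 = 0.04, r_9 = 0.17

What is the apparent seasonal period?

The largest autocorrelation is r_5 = 0.60; the remaining lags stay at or below 0.34. The elevated value at lag 1 (0.34), dropping to 0.05 at lag 2, reflects decaying short-term dependence rather than seasonality.
The dominant spike at lag 5 indicates a seasonal period of 5.

5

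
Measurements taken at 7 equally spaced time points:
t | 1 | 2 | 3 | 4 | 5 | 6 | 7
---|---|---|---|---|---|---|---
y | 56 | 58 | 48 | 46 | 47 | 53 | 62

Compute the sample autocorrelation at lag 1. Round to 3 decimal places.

0.290

Mean ȳ = (56 + 58 + 48 + 46 + 47 + 53 + 62)/7 = 52.8571
Σ(y_t−ȳ)(y_{t+1}−ȳ) = (16.1633) + (-24.9796) + (33.3061) + (40.1633) + (-0.8367) + (1.3061) = 65.1224
Denominator Σ(y_t−ȳ)² = 224.8571
r_1 = 65.1224 / 224.8571 = 0.290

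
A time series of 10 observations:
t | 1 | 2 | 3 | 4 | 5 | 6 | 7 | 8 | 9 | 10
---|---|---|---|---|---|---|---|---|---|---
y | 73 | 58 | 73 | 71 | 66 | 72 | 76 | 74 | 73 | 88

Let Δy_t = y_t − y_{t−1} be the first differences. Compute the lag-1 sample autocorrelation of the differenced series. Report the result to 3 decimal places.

-0.407

First differences Δy: -15, 15, -2, -5, 6, 4, -2, -1, 15
Mean of differences = 1.6667
Numerator Σ(Δy_t−Δȳ)(Δy_{t+1}−Δȳ) = -299.7778
Denominator Σ(Δy_t−Δȳ)² = 736.0000
r_1(Δy) = -299.7778 / 736.0000 = -0.407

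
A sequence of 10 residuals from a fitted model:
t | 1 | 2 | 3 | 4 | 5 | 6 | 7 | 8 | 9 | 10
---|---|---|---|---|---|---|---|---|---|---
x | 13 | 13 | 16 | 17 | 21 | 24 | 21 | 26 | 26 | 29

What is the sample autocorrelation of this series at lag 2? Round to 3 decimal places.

0.394

Mean x̄ = (13 + 13 + 16 + 17 + 21 + 24 + 21 + 26 + 26 + 29)/10 = 20.6000
Numerator Σ_{t=1}^{8}(x_t−x̄)(x_{t+2}−x̄) = 114.2800
Denominator Σ(x_t−x̄)² = 290.4000
r_2 = 114.2800 / 290.4000 = 0.394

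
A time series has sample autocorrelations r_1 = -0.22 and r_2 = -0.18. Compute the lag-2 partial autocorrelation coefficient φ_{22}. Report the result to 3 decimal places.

φ_{22} = (r_2 − r_1²) / (1 − r_1²)
r_1² = (-0.22)² = 0.0484
Numerator = -0.18 − 0.0484 = -0.2284; denominator = 1 − 0.0484 = 0.9516
φ_{22} = -0.2284 / 0.9516 = -0.240

-0.240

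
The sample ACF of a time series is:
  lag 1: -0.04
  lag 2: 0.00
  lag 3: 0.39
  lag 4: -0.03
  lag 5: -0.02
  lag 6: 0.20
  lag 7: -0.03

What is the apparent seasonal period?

The largest autocorrelation is r_3 = 0.39, with a weaker echo at lag 6 (0.20); the remaining lags stay at or below 0.00.
The dominant spike at lag 3 indicates a seasonal period of 3.

3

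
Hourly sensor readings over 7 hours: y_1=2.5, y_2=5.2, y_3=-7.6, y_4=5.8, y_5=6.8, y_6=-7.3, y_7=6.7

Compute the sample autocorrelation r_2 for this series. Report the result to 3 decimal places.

-0.209

Mean ȳ = (2.5 + 5.2 − 7.6 + 5.8 + 6.8 − 7.3 + 6.7)/7 = 1.7286
Deviations from mean: 0.7714, 3.4714, -9.3286, 4.0714, 5.0714, -9.0286, 4.9714
Numerator Σ_{t=1}^{5}(y_t−ȳ)(y_{t+2}−ȳ) = -51.9188
Denominator Σ(y_t−ȳ)² = 248.1943
r_2 = -51.9188 / 248.1943 = -0.209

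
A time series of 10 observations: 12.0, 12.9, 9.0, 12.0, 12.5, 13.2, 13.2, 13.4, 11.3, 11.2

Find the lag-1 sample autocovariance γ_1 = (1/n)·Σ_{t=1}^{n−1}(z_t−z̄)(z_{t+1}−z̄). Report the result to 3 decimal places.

0.049

Mean z̄ = (12.0 + 12.9 + 9.0 + 12.0 + 12.5 + 13.2 + 13.2 + 13.4 + 11.3 + 11.2)/10 = 12.0700
Σ_{t=1}^{9}(z_t−z̄)(z_{t+1}−z̄) = 0.4901
γ_1 = 0.4901 / 10 = 0.049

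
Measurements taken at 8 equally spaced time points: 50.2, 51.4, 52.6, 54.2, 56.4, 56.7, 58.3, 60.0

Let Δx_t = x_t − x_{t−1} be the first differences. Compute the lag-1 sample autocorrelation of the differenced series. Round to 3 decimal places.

-0.419

First differences Δx: 1.2, 1.2, 1.6, 2.2, 0.3, 1.6, 1.7
Mean of differences = 1.4000
Numerator Σ(Δx_t−Δx̄)(Δx_{t+1}−Δx̄) = -0.8800
Denominator Σ(Δx_t−Δx̄)² = 2.1000
r_1(Δx) = -0.8800 / 2.1000 = -0.419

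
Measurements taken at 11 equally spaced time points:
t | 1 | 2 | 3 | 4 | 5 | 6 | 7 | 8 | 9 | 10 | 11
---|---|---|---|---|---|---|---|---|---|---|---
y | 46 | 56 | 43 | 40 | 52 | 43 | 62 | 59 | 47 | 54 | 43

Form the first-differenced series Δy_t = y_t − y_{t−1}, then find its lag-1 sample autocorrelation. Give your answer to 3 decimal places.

First differences Δy: 10, -13, -3, 12, -9, 19, -3, -12, 7, -11
Mean of differences = -0.3000
Numerator Σ(Δy_t−Δȳ)(Δy_{t+1}−Δȳ) = -588.6900
Denominator Σ(Δy_t−Δȳ)² = 1186.1000
r_1(Δy) = -588.6900 / 1186.1000 = -0.496

-0.496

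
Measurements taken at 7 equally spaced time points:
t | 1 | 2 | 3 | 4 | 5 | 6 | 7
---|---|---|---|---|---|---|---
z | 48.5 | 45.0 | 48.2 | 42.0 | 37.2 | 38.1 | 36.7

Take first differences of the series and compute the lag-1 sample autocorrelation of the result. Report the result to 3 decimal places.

First differences Δz: -3.5, 3.2, -6.2, -4.8, 0.9, -1.4
Mean of differences = -1.9667
Numerator Σ(Δz_t−Δz̄)(Δz_{t+1}−Δz̄) = -24.2978
Denominator Σ(Δz_t−Δz̄)² = 63.5333
r_1(Δz) = -24.2978 / 63.5333 = -0.382

-0.382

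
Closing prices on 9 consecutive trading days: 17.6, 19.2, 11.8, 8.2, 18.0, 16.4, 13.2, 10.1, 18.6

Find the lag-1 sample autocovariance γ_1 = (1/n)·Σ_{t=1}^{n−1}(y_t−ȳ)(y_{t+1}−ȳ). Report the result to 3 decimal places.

Mean ȳ = (17.6 + 19.2 + 11.8 + 8.2 + 18.0 + 16.4 + 13.2 + 10.1 + 18.6)/9 = 14.7889
Σ_{t=1}^{8}(y_t−ȳ)(y_{t+1}−ȳ) = -10.0546
γ_1 = -10.0546 / 9 = -1.117

-1.117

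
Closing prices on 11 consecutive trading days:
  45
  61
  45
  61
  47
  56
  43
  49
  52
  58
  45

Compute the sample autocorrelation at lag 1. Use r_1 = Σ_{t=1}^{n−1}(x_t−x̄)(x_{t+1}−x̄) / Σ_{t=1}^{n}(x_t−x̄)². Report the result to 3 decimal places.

Mean x̄ = (45 + 61 + 45 + 61 + 47 + 56 + 43 + 49 + 52 + 58 + 45)/11 = 51.0909
Numerator Σ_{t=1}^{10}(x_t−x̄)(x_{t+1}−x̄) = -302.1901
Denominator Σ(x_t−x̄)² = 466.9091
r_1 = -302.1901 / 466.9091 = -0.647

-0.647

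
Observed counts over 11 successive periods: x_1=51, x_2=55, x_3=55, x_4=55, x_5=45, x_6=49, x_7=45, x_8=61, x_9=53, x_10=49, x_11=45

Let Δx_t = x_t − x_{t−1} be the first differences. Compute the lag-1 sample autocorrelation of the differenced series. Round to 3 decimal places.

First differences Δx: 4, 0, 0, -10, 4, -4, 16, -8, -4, -4
Mean of differences = -0.6000
Numerator Σ(Δx_t−Δx̄)(Δx_{t+1}−Δx̄) = -203.9600
Denominator Σ(Δx_t−Δx̄)² = 496.4000
r_1(Δx) = -203.9600 / 496.4000 = -0.411

-0.411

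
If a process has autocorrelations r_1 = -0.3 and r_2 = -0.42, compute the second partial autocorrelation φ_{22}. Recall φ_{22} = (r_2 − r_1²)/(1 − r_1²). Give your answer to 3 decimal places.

φ_{22} = (r_2 − r_1²) / (1 − r_1²)
r_1² = (-0.3)² = 0.09
Numerator = -0.42 − 0.0900 = -0.5100; denominator = 1 − 0.0900 = 0.9100
φ_{22} = -0.5100 / 0.9100 = -0.560

-0.560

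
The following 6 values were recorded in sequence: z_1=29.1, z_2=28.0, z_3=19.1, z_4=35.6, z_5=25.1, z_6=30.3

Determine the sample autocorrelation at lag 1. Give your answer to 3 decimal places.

Mean z̄ = (29.1 + 28.0 + 19.1 + 35.6 + 25.1 + 30.3)/6 = 27.8667
Numerator Σ_{t=1}^{5}(z_t−z̄)(z_{t+1}−z̄) = -96.9278
Denominator Σ(z_t−z̄)² = 151.7733
r_1 = -96.9278 / 151.7733 = -0.639

-0.639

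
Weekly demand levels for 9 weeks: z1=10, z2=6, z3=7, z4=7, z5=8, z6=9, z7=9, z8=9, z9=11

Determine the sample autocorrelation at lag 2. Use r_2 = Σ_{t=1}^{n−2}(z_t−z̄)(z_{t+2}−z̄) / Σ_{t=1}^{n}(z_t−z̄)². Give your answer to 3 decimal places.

Mean z̄ = (10 + 6 + 7 + 7 + 8 + 9 + 9 + 9 + 11)/9 = 8.4444
Numerator Σ_{t=1}^{7}(z_t−z̄)(z_{t+2}−z̄) = 2.6049
Denominator Σ(z_t−z̄)² = 20.2222
r_2 = 2.6049 / 20.2222 = 0.129

0.129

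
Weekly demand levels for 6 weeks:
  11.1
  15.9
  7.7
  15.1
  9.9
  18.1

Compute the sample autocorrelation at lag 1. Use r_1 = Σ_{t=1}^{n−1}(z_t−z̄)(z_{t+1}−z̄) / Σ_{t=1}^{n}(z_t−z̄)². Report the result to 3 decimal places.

Mean z̄ = (11.1 + 15.9 + 7.7 + 15.1 + 9.9 + 18.1)/6 = 12.9667
Deviations from mean: -1.8667, 2.9333, -5.2667, 2.1333, -3.0667, 5.1333
Σ(z_t−z̄)(z_{t+1}−z̄) = (-5.4756) + (-15.4489) + (-11.2356) + (-6.5422) + (-15.7422) = -54.4444
Denominator Σ(z_t−z̄)² = 80.1333
r_1 = -54.4444 / 80.1333 = -0.679

-0.679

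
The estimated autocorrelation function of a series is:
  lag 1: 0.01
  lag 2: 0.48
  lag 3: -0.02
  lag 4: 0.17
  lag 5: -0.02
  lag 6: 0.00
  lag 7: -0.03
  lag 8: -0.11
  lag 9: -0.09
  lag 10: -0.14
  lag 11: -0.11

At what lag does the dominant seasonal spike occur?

The largest autocorrelation is r_2 = 0.48, with a weaker echo at lag 4 (0.17); the remaining lags stay at or below 0.01.
The dominant spike at lag 2 indicates a seasonal period of 2.

2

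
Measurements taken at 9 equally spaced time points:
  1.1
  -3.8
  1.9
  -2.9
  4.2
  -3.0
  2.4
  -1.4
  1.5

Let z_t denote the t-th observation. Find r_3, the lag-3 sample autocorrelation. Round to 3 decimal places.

-0.656

Mean z̄ = (1.1 − 3.8 + 1.9 − 2.9 + 4.2 − 3.0 + 2.4 − 1.4 + 1.5)/9 = 0.0000
Σ(z_t−z̄)(z_{t+3}−z̄) = (-3.1900) + (-15.9600) + (-5.7000) + (-6.9600) + (-5.8800) + (-4.5000) = -42.1900
Denominator Σ(z_t−z̄)² = 64.2800
r_3 = -42.1900 / 64.2800 = -0.656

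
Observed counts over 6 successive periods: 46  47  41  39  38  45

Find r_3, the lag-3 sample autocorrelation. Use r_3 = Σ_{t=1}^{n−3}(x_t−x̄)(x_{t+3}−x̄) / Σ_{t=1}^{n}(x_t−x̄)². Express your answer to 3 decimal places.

Mean x̄ = (46 + 47 + 41 + 39 + 38 + 45)/6 = 42.6667
Deviations from mean: 3.3333, 4.3333, -1.6667, -3.6667, -4.6667, 2.3333
Σ(x_t−x̄)(x_{t+3}−x̄) = (-12.2222) + (-20.2222) + (-3.8889) = -36.3333
Denominator Σ(x_t−x̄)² = 73.3333
r_3 = -36.3333 / 73.3333 = -0.495

-0.495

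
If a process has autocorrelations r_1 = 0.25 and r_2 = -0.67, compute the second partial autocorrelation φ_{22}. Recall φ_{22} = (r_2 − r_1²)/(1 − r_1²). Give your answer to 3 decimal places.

-0.781

φ_{22} = (r_2 − r_1²) / (1 − r_1²)
r_1² = (0.25)² = 0.0625
Numerator = -0.67 − 0.0625 = -0.7325; denominator = 1 − 0.0625 = 0.9375
φ_{22} = -0.7325 / 0.9375 = -0.781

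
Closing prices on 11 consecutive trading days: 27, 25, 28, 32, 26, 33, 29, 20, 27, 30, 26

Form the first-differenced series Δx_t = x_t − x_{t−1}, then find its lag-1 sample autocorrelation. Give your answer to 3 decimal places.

First differences Δx: -2, 3, 4, -6, 7, -4, -9, 7, 3, -4
Mean of differences = -0.1000
Numerator Σ(Δx_t−Δx̄)(Δx_{t+1}−Δx̄) = -105.5100
Denominator Σ(Δx_t−Δx̄)² = 284.9000
r_1(Δx) = -105.5100 / 284.9000 = -0.370

-0.370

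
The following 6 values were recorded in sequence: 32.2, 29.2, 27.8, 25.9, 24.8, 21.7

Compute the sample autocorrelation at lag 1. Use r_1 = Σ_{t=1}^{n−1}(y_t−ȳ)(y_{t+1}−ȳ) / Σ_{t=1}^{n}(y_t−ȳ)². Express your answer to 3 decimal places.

Mean ȳ = (32.2 + 29.2 + 27.8 + 25.9 + 24.8 + 21.7)/6 = 26.9333
Deviations from mean: 5.2667, 2.2667, 0.8667, -1.0333, -2.1333, -5.2333
Numerator Σ_{t=1}^{5}(y_t−ȳ)(y_{t+1}−ȳ) = 26.3756
Denominator Σ(y_t−ȳ)² = 66.6333
r_1 = 26.3756 / 66.6333 = 0.396

0.396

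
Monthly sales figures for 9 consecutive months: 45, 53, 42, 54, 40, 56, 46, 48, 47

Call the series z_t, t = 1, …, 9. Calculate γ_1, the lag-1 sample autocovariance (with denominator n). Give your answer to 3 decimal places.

-23.187

Mean z̄ = (45 + 53 + 42 + 54 + 40 + 56 + 46 + 48 + 47)/9 = 47.8889
Σ_{t=1}^{8}(z_t−z̄)(z_{t+1}−z̄) = -208.6790
γ_1 = -208.6790 / 9 = -23.187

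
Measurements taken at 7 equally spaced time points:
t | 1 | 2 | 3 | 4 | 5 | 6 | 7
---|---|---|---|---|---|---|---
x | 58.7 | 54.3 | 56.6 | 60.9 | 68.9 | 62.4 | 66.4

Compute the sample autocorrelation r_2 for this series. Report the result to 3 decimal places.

Mean x̄ = (58.7 + 54.3 + 56.6 + 60.9 + 68.9 + 62.4 + 66.4)/7 = 61.1714
Numerator Σ_{t=1}^{5}(x_t−x̄)(x_{t+2}−x̄) = 17.9084
Denominator Σ(x_t−x̄)² = 162.8743
r_2 = 17.9084 / 162.8743 = 0.110

0.110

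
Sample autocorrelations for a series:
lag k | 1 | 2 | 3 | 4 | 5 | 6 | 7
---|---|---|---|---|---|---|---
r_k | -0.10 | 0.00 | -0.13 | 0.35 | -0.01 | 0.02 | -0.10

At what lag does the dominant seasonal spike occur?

4

The largest autocorrelation is r_4 = 0.35; the remaining lags stay at or below 0.02.
The dominant spike at lag 4 indicates a seasonal period of 4.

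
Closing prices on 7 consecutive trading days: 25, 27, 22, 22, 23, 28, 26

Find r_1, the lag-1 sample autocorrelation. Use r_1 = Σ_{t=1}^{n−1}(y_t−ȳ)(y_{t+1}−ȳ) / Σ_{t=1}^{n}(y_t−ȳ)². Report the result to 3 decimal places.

Mean ȳ = (25 + 27 + 22 + 22 + 23 + 28 + 26)/7 = 24.7143
Σ(y_t−ȳ)(y_{t+1}−ȳ) = (0.6531) + (-6.2041) + (7.3673) + (4.6531) + (-5.6327) + (4.2245) = 5.0612
Denominator Σ(y_t−ȳ)² = 35.4286
r_1 = 5.0612 / 35.4286 = 0.143

0.143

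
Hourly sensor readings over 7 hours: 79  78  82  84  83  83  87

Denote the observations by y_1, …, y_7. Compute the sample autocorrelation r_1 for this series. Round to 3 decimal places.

0.359

Mean ȳ = (79 + 78 + 82 + 84 + 83 + 83 + 87)/7 = 82.2857
Deviations from mean: -3.2857, -4.2857, -0.2857, 1.7143, 0.7143, 0.7143, 4.7143
Σ(y_t−ȳ)(y_{t+1}−ȳ) = (14.0816) + (1.2245) + (-0.4898) + (1.2245) + (0.5102) + (3.3673) = 19.9184
Denominator Σ(y_t−ȳ)² = 55.4286
r_1 = 19.9184 / 55.4286 = 0.359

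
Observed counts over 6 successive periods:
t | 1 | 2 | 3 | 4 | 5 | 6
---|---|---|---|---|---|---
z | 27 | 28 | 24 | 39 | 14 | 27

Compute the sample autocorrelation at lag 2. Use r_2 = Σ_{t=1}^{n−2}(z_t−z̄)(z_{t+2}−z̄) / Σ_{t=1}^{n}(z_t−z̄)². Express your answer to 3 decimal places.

Mean z̄ = (27 + 28 + 24 + 39 + 14 + 27)/6 = 26.5000
Deviations from mean: 0.5000, 1.5000, -2.5000, 12.5000, -12.5000, 0.5000
Σ(z_t−z̄)(z_{t+2}−z̄) = (-1.2500) + (18.7500) + (31.2500) + (6.2500) = 55.0000
Denominator Σ(z_t−z̄)² = 321.5000
r_2 = 55.0000 / 321.5000 = 0.171

0.171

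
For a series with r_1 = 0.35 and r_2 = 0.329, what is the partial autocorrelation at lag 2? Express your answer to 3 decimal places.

0.235

φ_{22} = (r_2 − r_1²) / (1 − r_1²)
r_1² = (0.35)² = 0.1225
Numerator = 0.329 − 0.1225 = 0.2065; denominator = 1 − 0.1225 = 0.8775
φ_{22} = 0.2065 / 0.8775 = 0.235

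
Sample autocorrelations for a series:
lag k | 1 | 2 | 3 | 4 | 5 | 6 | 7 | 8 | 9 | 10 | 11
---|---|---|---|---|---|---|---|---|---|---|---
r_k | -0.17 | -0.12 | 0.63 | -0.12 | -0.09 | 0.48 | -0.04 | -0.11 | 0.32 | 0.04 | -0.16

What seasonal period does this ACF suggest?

3

The largest autocorrelation is r_3 = 0.63, with weaker echoes at lags 6 (0.48) and 9 (0.32); the remaining lags stay at or below 0.04.
The dominant spike at lag 3 indicates a seasonal period of 3.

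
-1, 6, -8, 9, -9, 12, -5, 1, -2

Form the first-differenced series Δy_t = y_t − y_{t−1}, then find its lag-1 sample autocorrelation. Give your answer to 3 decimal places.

-0.917

First differences Δy: 7, -14, 17, -18, 21, -17, 6, -3
Mean of differences = -0.1250
Numerator Σ(Δy_t−Δȳ)(Δy_{t+1}−Δȳ) = -1497.6406
Denominator Σ(Δy_t−Δȳ)² = 1632.8750
r_1(Δy) = -1497.6406 / 1632.8750 = -0.917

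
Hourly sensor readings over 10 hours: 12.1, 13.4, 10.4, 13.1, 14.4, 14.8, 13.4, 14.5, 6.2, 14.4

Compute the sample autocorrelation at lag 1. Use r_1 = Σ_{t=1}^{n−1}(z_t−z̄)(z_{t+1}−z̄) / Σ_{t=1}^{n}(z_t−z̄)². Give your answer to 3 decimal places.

Mean z̄ = (12.1 + 13.4 + 10.4 + 13.1 + 14.4 + 14.8 + 13.4 + 14.5 + 6.2 + 14.4)/10 = 12.6700
Numerator Σ_{t=1}^{9}(z_t−z̄)(z_{t+1}−z̄) = -18.7629
Denominator Σ(z_t−z̄)² = 62.4610
r_1 = -18.7629 / 62.4610 = -0.300

-0.300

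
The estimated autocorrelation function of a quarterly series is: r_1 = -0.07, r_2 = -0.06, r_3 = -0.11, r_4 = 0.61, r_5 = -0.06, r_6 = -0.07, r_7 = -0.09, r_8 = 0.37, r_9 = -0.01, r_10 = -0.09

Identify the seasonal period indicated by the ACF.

The largest autocorrelation is r_4 = 0.61, with a weaker echo at lag 8 (0.37); the remaining lags stay at or below -0.01.
The dominant spike at lag 4 indicates a seasonal period of 4.

4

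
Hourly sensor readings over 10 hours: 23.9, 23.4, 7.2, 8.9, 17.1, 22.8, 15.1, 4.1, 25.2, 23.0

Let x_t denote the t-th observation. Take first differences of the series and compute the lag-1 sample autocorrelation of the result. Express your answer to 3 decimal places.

-0.197

First differences Δx: -0.5, -16.2, 1.7, 8.2, 5.7, -7.7, -11.0, 21.1, -2.2
Mean of differences = -0.1000
Numerator Σ(Δx_t−Δx̄)(Δx_{t+1}−Δx̄) = -196.3000
Denominator Σ(Δx_t−Δx̄)² = 995.5600
r_1(Δx) = -196.3000 / 995.5600 = -0.197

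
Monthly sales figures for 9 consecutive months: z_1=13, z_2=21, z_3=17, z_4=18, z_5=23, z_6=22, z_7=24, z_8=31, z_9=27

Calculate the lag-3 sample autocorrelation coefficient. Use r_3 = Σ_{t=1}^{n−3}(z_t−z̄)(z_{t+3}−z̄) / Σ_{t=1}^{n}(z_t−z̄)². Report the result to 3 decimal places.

0.151

Mean z̄ = (13 + 21 + 17 + 18 + 23 + 22 + 24 + 31 + 27)/9 = 21.7778
Numerator Σ_{t=1}^{6}(z_t−z̄)(z_{t+3}−z̄) = 35.1852
Denominator Σ(z_t−z̄)² = 233.5556
r_3 = 35.1852 / 233.5556 = 0.151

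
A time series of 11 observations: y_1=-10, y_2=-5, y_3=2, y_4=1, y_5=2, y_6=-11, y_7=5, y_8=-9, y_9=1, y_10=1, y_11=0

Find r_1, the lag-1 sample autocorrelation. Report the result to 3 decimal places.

Mean ȳ = (-10 − 5 + 2 + 1 + 2 − 11 + 5 − 9 + 1 + 1 + 0)/11 = -2.0909
Numerator Σ_{t=1}^{10}(y_t−ȳ)(y_{t+1}−ȳ) = -117.5537
Denominator Σ(y_t−ȳ)² = 314.9091
r_1 = -117.5537 / 314.9091 = -0.373

-0.373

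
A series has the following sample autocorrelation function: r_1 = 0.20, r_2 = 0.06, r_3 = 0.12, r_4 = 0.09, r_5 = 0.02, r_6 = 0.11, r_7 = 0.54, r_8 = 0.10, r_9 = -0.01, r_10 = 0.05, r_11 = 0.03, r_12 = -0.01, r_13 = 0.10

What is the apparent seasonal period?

The largest autocorrelation is r_7 = 0.54; the remaining lags stay at or below 0.20. The elevated value at lag 1 (0.20), dropping to 0.06 at lag 2, reflects decaying short-term dependence rather than seasonality.
The dominant spike at lag 7 indicates a seasonal period of 7.

7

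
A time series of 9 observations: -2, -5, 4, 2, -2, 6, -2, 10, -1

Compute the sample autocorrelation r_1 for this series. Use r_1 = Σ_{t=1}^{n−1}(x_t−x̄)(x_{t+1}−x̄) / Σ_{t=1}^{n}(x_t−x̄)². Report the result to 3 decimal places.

Mean x̄ = (-2 − 5 + 4 + 2 − 2 + 6 − 2 + 10 − 1)/9 = 1.1111
Numerator Σ_{t=1}^{8}(x_t−x̄)(x_{t+1}−x̄) = -75.6790
Denominator Σ(x_t−x̄)² = 182.8889
r_1 = -75.6790 / 182.8889 = -0.414

-0.414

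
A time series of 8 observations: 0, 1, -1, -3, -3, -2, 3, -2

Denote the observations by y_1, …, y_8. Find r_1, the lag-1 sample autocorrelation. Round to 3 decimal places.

Mean ȳ = (0 + 1 − 1 − 3 − 3 − 2 + 3 − 2)/8 = -0.8750
Numerator Σ_{t=1}^{7}(y_t−ȳ)(y_{t+1}−ȳ) = -0.1406
Denominator Σ(y_t−ȳ)² = 30.8750
r_1 = -0.1406 / 30.8750 = -0.005

-0.005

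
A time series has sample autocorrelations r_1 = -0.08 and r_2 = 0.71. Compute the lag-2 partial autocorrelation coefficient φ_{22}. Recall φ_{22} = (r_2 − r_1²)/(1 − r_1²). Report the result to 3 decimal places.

φ_{22} = (r_2 − r_1²) / (1 − r_1²)
r_1² = (-0.08)² = 0.0064
Numerator = 0.71 − 0.0064 = 0.7036; denominator = 1 − 0.0064 = 0.9936
φ_{22} = 0.7036 / 0.9936 = 0.708

0.708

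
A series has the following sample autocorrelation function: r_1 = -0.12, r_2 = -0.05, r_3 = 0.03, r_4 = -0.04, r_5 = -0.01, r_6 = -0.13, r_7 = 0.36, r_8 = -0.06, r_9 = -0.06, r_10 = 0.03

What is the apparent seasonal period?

7

The largest autocorrelation is r_7 = 0.36; the remaining lags stay at or below 0.03.
The dominant spike at lag 7 indicates a seasonal period of 7.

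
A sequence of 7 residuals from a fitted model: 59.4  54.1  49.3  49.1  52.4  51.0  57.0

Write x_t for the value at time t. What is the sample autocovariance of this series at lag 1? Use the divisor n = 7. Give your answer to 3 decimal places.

2.085

Mean x̄ = (59.4 + 54.1 + 49.3 + 49.1 + 52.4 + 51.0 + 57.0)/7 = 53.1857
Σ_{t=1}^{6}(x_t−x̄)(x_{t+1}−x̄) = 14.5955
γ_1 = 14.5955 / 7 = 2.085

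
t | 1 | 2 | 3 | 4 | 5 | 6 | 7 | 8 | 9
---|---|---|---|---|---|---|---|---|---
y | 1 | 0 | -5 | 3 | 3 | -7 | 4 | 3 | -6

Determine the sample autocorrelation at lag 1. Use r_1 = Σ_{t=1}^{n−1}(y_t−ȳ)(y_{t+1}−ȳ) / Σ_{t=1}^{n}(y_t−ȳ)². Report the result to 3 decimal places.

Mean ȳ = (1 + 0 − 5 + 3 + 3 − 7 + 4 + 3 − 6)/9 = -0.4444
Numerator Σ_{t=1}^{8}(y_t−ȳ)(y_{t+1}−ȳ) = -60.7531
Denominator Σ(y_t−ȳ)² = 152.2222
r_1 = -60.7531 / 152.2222 = -0.399

-0.399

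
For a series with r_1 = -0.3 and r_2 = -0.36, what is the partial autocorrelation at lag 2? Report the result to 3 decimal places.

φ_{22} = (r_2 − r_1²) / (1 − r_1²)
r_1² = (-0.3)² = 0.09
Numerator = -0.36 − 0.0900 = -0.4500; denominator = 1 − 0.0900 = 0.9100
φ_{22} = -0.4500 / 0.9100 = -0.495

-0.495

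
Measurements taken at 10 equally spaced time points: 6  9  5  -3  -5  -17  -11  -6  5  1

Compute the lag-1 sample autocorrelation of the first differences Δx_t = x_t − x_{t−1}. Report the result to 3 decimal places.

First differences Δx: 3, -4, -8, -2, -12, 6, 5, 11, -4
Mean of differences = -0.5556
Numerator Σ(Δx_t−Δx̄)(Δx_{t+1}−Δx̄) = 26.4691
Denominator Σ(Δx_t−Δx̄)² = 432.2222
r_1(Δx) = 26.4691 / 432.2222 = 0.061

0.061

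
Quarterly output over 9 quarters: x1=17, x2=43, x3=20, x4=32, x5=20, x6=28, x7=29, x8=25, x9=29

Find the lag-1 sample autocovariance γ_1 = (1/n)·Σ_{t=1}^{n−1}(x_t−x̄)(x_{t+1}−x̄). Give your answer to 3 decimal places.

-39.444

Mean x̄ = (17 + 43 + 20 + 32 + 20 + 28 + 29 + 25 + 29)/9 = 27.0000
Σ_{t=1}^{8}(x_t−x̄)(x_{t+1}−x̄) = -355.0000
γ_1 = -355.0000 / 9 = -39.444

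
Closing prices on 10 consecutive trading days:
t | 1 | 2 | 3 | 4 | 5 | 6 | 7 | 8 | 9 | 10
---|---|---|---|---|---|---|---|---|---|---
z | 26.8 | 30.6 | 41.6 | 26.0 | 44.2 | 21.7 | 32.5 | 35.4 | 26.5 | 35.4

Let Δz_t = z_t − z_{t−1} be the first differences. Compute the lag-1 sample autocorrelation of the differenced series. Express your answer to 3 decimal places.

First differences Δz: 3.8, 11.0, -15.6, 18.2, -22.5, 10.8, 2.9, -8.9, 8.9
Mean of differences = 0.9556
Numerator Σ(Δz_t−Δz̄)(Δz_{t+1}−Δz̄) = -1136.9153
Denominator Σ(Δz_t−Δz̄)² = 1491.5422
r_1(Δz) = -1136.9153 / 1491.5422 = -0.762

-0.762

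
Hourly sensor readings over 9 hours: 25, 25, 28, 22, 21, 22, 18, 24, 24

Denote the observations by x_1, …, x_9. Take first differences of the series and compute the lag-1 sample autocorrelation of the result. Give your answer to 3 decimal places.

First differences Δx: 0, 3, -6, -1, 1, -4, 6, 0
Mean of differences = -0.1250
Numerator Σ(Δx_t−Δx̄)(Δx_{t+1}−Δx̄) = -41.1406
Denominator Σ(Δx_t−Δx̄)² = 98.8750
r_1(Δx) = -41.1406 / 98.8750 = -0.416

-0.416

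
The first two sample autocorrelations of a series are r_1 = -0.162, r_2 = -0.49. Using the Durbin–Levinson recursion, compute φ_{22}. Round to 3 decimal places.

-0.530

φ_{22} = (r_2 − r_1²) / (1 − r_1²)
r_1² = (-0.162)² = 0.026244
Numerator = -0.49 − 0.0262 = -0.5162; denominator = 1 − 0.0262 = 0.9738
φ_{22} = -0.5162 / 0.9738 = -0.530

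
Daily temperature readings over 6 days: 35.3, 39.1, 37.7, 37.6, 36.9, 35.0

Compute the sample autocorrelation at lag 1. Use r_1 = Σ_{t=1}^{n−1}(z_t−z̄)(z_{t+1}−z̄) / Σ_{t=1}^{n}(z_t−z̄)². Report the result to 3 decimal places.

-0.109

Mean z̄ = (35.3 + 39.1 + 37.7 + 37.6 + 36.9 + 35.0)/6 = 36.9333
Numerator Σ_{t=1}^{5}(z_t−z̄)(z_{t+1}−z̄) = -1.3244
Denominator Σ(z_t−z̄)² = 12.1333
r_1 = -1.3244 / 12.1333 = -0.109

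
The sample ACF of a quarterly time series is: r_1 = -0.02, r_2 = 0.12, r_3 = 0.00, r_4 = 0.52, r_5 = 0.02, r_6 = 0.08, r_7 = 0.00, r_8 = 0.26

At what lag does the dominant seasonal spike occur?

4

The largest autocorrelation is r_4 = 0.52, with a weaker echo at lag 8 (0.26); the remaining lags stay at or below 0.12.
The dominant spike at lag 4 indicates a seasonal period of 4.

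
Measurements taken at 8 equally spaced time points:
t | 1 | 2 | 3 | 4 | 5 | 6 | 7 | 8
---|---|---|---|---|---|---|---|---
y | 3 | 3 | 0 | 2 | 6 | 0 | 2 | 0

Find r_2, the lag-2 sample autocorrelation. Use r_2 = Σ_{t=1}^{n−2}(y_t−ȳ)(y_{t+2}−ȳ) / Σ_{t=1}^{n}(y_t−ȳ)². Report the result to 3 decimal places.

-0.200

Mean ȳ = (3 + 3 + 0 + 2 + 6 + 0 + 2 + 0)/8 = 2.0000
Numerator Σ_{t=1}^{6}(y_t−ȳ)(y_{t+2}−ȳ) = -6.0000
Denominator Σ(y_t−ȳ)² = 30.0000
r_2 = -6.0000 / 30.0000 = -0.200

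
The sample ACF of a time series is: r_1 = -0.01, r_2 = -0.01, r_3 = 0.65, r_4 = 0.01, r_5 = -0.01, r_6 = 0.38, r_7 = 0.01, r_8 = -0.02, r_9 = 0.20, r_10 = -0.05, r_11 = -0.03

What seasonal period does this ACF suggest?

The largest autocorrelation is r_3 = 0.65, with weaker echoes at lags 6 (0.38) and 9 (0.20); the remaining lags stay at or below 0.01.
The dominant spike at lag 3 indicates a seasonal period of 3.

3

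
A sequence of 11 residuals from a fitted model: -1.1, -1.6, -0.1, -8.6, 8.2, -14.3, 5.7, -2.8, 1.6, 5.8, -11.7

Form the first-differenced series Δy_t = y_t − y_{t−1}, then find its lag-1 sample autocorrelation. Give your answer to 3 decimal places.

First differences Δy: -0.5, 1.5, -8.5, 16.8, -22.5, 20.0, -8.5, 4.4, 4.2, -17.5
Mean of differences = -1.0600
Numerator Σ(Δy_t−Δȳ)(Δy_{t+1}−Δȳ) = -1239.9996
Denominator Σ(Δy_t−Δȳ)² = 1667.5040
r_1(Δy) = -1239.9996 / 1667.5040 = -0.744

-0.744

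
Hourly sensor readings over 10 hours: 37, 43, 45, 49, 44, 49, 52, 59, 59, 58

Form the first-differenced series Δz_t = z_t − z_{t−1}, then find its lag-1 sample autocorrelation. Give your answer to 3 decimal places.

First differences Δz: 6, 2, 4, -5, 5, 3, 7, 0, -1
Mean of differences = 2.3333
Numerator Σ(Δz_t−Δz̄)(Δz_{t+1}−Δz̄) = -31.7778
Denominator Σ(Δz_t−Δz̄)² = 116.0000
r_1(Δz) = -31.7778 / 116.0000 = -0.274

-0.274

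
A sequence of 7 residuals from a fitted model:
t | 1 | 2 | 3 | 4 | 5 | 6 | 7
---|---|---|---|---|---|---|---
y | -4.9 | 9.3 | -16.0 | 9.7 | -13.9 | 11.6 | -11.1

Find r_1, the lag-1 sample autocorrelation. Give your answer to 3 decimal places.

Mean ȳ = (-4.9 + 9.3 − 16.0 + 9.7 − 13.9 + 11.6 − 11.1)/7 = -2.1857
Deviations from mean: -2.7143, 11.4857, -13.8143, 11.8857, -11.7143, 13.7857, -8.9143
Numerator Σ_{t=1}^{6}(y_t−ȳ)(y_{t+1}−ȳ) = -777.6473
Denominator Σ(y_t−ȳ)² = 878.1286
r_1 = -777.6473 / 878.1286 = -0.886

-0.886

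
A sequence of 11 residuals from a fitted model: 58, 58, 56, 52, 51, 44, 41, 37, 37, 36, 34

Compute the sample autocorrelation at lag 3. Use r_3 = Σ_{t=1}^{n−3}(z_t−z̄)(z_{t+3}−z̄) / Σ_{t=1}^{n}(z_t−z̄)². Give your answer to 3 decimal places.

Mean z̄ = (58 + 58 + 56 + 52 + 51 + 44 + 41 + 37 + 37 + 36 + 34)/11 = 45.8182
Numerator Σ_{t=1}^{8}(z_t−z̄)(z_{t+3}−z̄) = 211.9917
Denominator Σ(z_t−z̄)² = 883.6364
r_3 = 211.9917 / 883.6364 = 0.240

0.240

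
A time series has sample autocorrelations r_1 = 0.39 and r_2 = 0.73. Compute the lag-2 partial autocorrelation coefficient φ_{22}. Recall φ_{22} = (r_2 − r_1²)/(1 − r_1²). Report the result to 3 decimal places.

0.682

φ_{22} = (r_2 − r_1²) / (1 − r_1²)
r_1² = (0.39)² = 0.1521
Numerator = 0.73 − 0.1521 = 0.5779; denominator = 1 − 0.1521 = 0.8479
φ_{22} = 0.5779 / 0.8479 = 0.682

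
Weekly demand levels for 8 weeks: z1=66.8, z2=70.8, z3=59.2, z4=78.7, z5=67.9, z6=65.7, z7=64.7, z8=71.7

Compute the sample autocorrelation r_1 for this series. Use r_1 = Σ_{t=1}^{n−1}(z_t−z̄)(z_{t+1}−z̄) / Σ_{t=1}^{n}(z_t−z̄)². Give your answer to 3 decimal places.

Mean z̄ = (66.8 + 70.8 + 59.2 + 78.7 + 67.9 + 65.7 + 64.7 + 71.7)/8 = 68.1875
Deviations from mean: -1.3875, 2.6125, -8.9875, 10.5125, -0.2875, -2.4875, -3.4875, 3.5125
Σ(z_t−z̄)(z_{t+1}−z̄) = (-3.6248) + (-23.4798) + (-94.4811) + (-3.0223) + (0.7152) + (8.6752) + (-12.2498) = -127.4677
Denominator Σ(z_t−z̄)² = 230.8088
r_1 = -127.4677 / 230.8088 = -0.552

-0.552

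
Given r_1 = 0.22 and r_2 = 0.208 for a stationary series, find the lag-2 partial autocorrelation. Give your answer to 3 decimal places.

0.168

φ_{22} = (r_2 − r_1²) / (1 − r_1²)
r_1² = (0.22)² = 0.0484
Numerator = 0.208 − 0.0484 = 0.1596; denominator = 1 − 0.0484 = 0.9516
φ_{22} = 0.1596 / 0.9516 = 0.168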